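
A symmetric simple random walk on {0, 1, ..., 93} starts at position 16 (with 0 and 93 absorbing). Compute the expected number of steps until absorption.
E[τ | X_0 = 16] = 1232

Let v_k = E[τ | X_0 = k]. Boundary: v_0 = v_93 = 0. Recurrence: v_k = 1 + (v_{k-1} + v_{k+1})/2 for 1 ≤ k ≤ 92. The particular solution to v_k − (v_{k-1} + v_{k+1})/2 = 1 is v_k = −k^2. Adding homogeneous solution A + B k and matching boundaries gives v_k = k (93 − k). Substituting k = 16: v_16 = 16 · 77 = 1232.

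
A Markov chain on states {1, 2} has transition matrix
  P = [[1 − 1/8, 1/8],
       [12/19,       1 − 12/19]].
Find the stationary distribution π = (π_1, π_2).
π_1 = 96/115, π_2 = 19/115

Solve πP = π with π_1 + π_2 = 1. From πP = π: π_1 · (1 − 1/8) + π_2 · 12/19 = π_1 ⇒ π_2 · 12/19 = π_1 · 1/8 ⇒ π_2/π_1 = (1/8)/(12/19) = 19/96. Together with π_1 + π_2 = 1:
  π_1 = (12/19)/(1/8 + 12/19) = (12/19)/(115/152) = 96/115,
  π_2 = (1/8)/(1/8 + 12/19) = (1/8)/(115/152) = 19/115.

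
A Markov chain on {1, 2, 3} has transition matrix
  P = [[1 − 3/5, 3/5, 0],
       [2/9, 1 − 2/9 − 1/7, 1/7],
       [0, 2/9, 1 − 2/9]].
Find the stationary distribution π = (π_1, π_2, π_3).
π = (140/761, 378/761, 243/761)

This is a birth-death chain on three states, which satisfies detailed balance: π_1 · P_{12} = π_2 · P_{21} and π_2 · P_{23} = π_3 · P_{32}.
From π_1 · 3/5 = π_2 · 2/9: π_2/π_1 = (3/5)/(2/9) = 27/10.
From π_2 · 1/7 = π_3 · 2/9: π_3/π_2 = (1/7)/(2/9) = 9/14.
Take π_1 proportional to 1; then unnormalized π = (1, 27/10, 243/140). Normalize by dividing by the sum 761/140:
  π = (140/761, 378/761, 243/761).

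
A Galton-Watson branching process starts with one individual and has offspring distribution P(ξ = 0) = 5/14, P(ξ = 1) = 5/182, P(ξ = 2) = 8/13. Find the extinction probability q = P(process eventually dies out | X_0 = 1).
q = 65/112

The pgf is f(s) = 5/14 + 5/182·s + 8/13·s². The extinction probability q is the smallest fixed point of f in [0, 1]. Setting s = f(s):
  8/13·s² + (5/182 − 1)·s + 5/14 = 0
  8/13·s² − (5/14 + 8/13)·s + 5/14 = 0
which factors as (s − 1)·(8/13·s − 5/14) = 0, giving roots s = 1 and s = (5/14)/(8/13) = 65/112.
Mean offspring μ = 5/182 + 2·8/13 = 229/182 > 1 (supercritical), so q < 1. The extinction probability is the smaller root: q = (5/14)/(8/13) = 65/112.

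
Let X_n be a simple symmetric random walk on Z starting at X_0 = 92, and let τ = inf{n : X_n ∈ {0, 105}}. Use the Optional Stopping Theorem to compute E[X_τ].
E[X_τ] = 92

X_n is a martingale and τ is a bounded-mean stopping time (indeed τ is finite a.s. with bounded expectation since the walk is in a bounded region). By the OST, E[X_τ] = E[X_0] = 92. Equivalently: E[X_τ] = 105 · P(hit 105 first) + 0 · P(hit 0 first) = 105 · (92/105) = 92.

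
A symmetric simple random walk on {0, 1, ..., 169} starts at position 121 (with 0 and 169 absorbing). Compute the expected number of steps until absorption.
E[τ | X_0 = 121] = 5808

Let v_k = E[τ | X_0 = k]. Boundary: v_0 = v_169 = 0. Recurrence: v_k = 1 + (v_{k-1} + v_{k+1})/2 for 1 ≤ k ≤ 168. The particular solution to v_k − (v_{k-1} + v_{k+1})/2 = 1 is v_k = −k^2. Adding homogeneous solution A + B k and matching boundaries gives v_k = k (169 − k). Substituting k = 121: v_121 = 121 · 48 = 5808.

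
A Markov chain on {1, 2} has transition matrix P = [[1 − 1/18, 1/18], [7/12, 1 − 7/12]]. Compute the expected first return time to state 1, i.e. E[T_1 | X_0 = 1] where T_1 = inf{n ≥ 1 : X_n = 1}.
E[T_1 | X_0 = 1] = 1/π_1 = 23/21

For an irreducible recurrent Markov chain with stationary distribution π, E[T_i | X_0 = i] = 1/π_i (Kac's formula). Here π_1 = (7/12)/(1/18 + 7/12) = (7/12)/(23/36) = 21/23, so E[T_1 | X_0 = 1] = 1/π_1 = (1/18 + 7/12)/(7/12) = (23/36)/(7/12) = 23/21.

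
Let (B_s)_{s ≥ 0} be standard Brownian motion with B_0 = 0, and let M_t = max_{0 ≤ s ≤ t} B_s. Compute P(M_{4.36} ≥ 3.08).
P(M_{4.36} ≥ 3.08) = 2·P(B_{4.36} ≥ 3.08) = 2(1 − Φ(3.08/√4.36)) ≈ 0.1402

By the reflection principle for Brownian motion, P(M_t ≥ a) = 2 · P(B_t ≥ a) for a ≥ 0. Since B_t ~ N(0, t), P(B_t ≥ 3.08) = 1 − Φ(3.08/√t) = 1 − Φ(3.08/√4.36) = 1 − Φ(1.4751). So
  P(M_{4.36} ≥ 3.08) = 2(1 − Φ(1.4751)) ≈ 0.1402.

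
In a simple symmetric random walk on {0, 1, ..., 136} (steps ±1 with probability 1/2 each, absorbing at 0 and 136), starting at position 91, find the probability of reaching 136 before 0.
P(hit 136 before 0) = 91/136

Let u_k = P(hit 136 before 0 | start at k). Then u_0 = 0, u_136 = 1, and u_k = u_{k-1}/2 + u_{k+1}/2 for 1 ≤ k ≤ 135. This harmonic recurrence is solved by u_k = k/136, giving u_91 = 91/136.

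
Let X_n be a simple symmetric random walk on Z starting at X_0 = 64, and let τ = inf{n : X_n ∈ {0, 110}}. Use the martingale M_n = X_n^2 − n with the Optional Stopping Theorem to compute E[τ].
E[τ] = 2944

M_n = X_n^2 − n is a martingale (since E[X_{n+1}^2 | F_n] = X_n^2 + 1). By OST (τ has finite mean in a bounded region), E[M_τ] = E[M_0] = X_0^2 − 0 = 64^2 = 4096. Also E[M_τ] = E[X_τ^2] − E[τ]. The walk exits at 0 or 110, with P(hit 110 first) = 64/110, so E[X_τ^2] = 110^2 · 64/110 + 0 = 7040. Thus E[τ] = E[X_τ^2] − E[M_τ] = 7040 − 4096 = 2944 = 64(110 − 64) = 2944.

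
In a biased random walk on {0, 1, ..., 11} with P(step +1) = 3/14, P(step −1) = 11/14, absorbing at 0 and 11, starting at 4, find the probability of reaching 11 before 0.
P(hit 11 before 0) = (1 − (11/3)^4) / (1 − (11/3)^11) = 3980340/35663936683

Let u_k denote P(reach 11 before 0 | start at k). Boundary: u_0 = 0, u_11 = 1. Recurrence: u_k = 3/14·u_{k+1} + 11/14·u_{k-1} for 1 ≤ k ≤ 10. Try u_k = A + B·r^k with r = q/p = (11/14)/(3/14) = 11/3. Substitution satisfies the recurrence; boundary conditions give:
  u_k = (1 − r^k) / (1 − r^N) = (1 − (11/3)^4) / (1 − (11/3)^11) = 3980340/35663936683.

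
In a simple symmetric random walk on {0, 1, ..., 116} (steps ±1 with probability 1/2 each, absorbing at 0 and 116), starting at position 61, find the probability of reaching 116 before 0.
P(hit 116 before 0) = 61/116

Let u_k = P(hit 116 before 0 | start at k). Then u_0 = 0, u_116 = 1, and u_k = u_{k-1}/2 + u_{k+1}/2 for 1 ≤ k ≤ 115. This harmonic recurrence is solved by u_k = k/116, giving u_61 = 61/116.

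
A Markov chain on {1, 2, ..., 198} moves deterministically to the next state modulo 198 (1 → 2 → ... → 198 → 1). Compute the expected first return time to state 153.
E[T_153 | X_0 = 153] = 198

The chain cycles deterministically, so starting at state 153 it returns in exactly 198 steps. Equivalently, the stationary distribution is uniform π_j = 1/198 for every state j, so by Kac's formula E[T_153] = 1/π_153 = 198.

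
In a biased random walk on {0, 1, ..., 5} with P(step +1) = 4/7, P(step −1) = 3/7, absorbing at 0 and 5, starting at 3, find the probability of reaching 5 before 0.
P(hit 5 before 0) = (1 − (3/4)^3) / (1 − (3/4)^5) = 592/781

Let u_k denote P(reach 5 before 0 | start at k). Boundary: u_0 = 0, u_5 = 1. Recurrence: u_k = 4/7·u_{k+1} + 3/7·u_{k-1} for 1 ≤ k ≤ 4. Try u_k = A + B·r^k with r = q/p = (3/7)/(4/7) = 3/4. Substitution satisfies the recurrence; boundary conditions give:
  u_k = (1 − r^k) / (1 − r^N) = (1 − (3/4)^3) / (1 − (3/4)^5) = 592/781.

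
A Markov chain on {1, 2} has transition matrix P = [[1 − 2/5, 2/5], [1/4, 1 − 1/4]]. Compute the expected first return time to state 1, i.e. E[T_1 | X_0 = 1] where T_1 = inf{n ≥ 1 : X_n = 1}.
E[T_1 | X_0 = 1] = 1/π_1 = 13/5

For an irreducible recurrent Markov chain with stationary distribution π, E[T_i | X_0 = i] = 1/π_i (Kac's formula). Here π_1 = (1/4)/(2/5 + 1/4) = (1/4)/(13/20) = 5/13, so E[T_1 | X_0 = 1] = 1/π_1 = (2/5 + 1/4)/(1/4) = (13/20)/(1/4) = 13/5.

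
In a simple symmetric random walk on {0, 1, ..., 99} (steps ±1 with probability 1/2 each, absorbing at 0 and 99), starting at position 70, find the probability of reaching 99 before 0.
P(hit 99 before 0) = 70/99

Let u_k = P(hit 99 before 0 | start at k). Then u_0 = 0, u_99 = 1, and u_k = u_{k-1}/2 + u_{k+1}/2 for 1 ≤ k ≤ 98. This harmonic recurrence is solved by u_k = k/99, giving u_70 = 70/99.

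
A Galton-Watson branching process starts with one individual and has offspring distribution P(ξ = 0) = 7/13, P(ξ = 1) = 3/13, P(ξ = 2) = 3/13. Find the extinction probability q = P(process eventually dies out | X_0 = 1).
q = 1

Mean offspring μ = 0·7/13 + 1·3/13 + 2·3/13 = 9/13 ≤ 1. For μ ≤ 1 with offspring not concentrated at 1, the Galton-Watson process goes extinct almost surely, so q = 1.
(Algebraic check: The pgf is f(s) = 7/13 + 3/13·s + 3/13·s². The extinction probability q is the smallest fixed point of f in [0, 1]. Setting s = f(s):
  3/13·s² + (3/13 − 1)·s + 7/13 = 0
  3/13·s² − (7/13 + 3/13)·s + 7/13 = 0
which factors as (s − 1)·(3/13·s − 7/13) = 0, giving roots s = 1 and s = (7/13)/(3/13) = 7/3. Since 7/3 ≥ 1, the smallest root in [0, 1] is s = 1.)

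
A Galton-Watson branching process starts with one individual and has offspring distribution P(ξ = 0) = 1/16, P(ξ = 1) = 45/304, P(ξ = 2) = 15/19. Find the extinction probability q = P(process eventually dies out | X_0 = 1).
q = 19/240

The pgf is f(s) = 1/16 + 45/304·s + 15/19·s². The extinction probability q is the smallest fixed point of f in [0, 1]. Setting s = f(s):
  15/19·s² + (45/304 − 1)·s + 1/16 = 0
  15/19·s² − (1/16 + 15/19)·s + 1/16 = 0
which factors as (s − 1)·(15/19·s − 1/16) = 0, giving roots s = 1 and s = (1/16)/(15/19) = 19/240.
Mean offspring μ = 45/304 + 2·15/19 = 525/304 > 1 (supercritical), so q < 1. The extinction probability is the smaller root: q = (1/16)/(15/19) = 19/240.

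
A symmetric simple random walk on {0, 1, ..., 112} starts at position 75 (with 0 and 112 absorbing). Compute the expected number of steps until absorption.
E[τ | X_0 = 75] = 2775

Let v_k = E[τ | X_0 = k]. Boundary: v_0 = v_112 = 0. Recurrence: v_k = 1 + (v_{k-1} + v_{k+1})/2 for 1 ≤ k ≤ 111. The particular solution to v_k − (v_{k-1} + v_{k+1})/2 = 1 is v_k = −k^2. Adding homogeneous solution A + B k and matching boundaries gives v_k = k (112 − k). Substituting k = 75: v_75 = 75 · 37 = 2775.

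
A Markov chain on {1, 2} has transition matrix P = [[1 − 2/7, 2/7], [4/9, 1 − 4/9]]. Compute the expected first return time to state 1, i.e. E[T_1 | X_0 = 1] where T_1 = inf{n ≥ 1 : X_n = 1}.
E[T_1 | X_0 = 1] = 1/π_1 = 23/14

For an irreducible recurrent Markov chain with stationary distribution π, E[T_i | X_0 = i] = 1/π_i (Kac's formula). Here π_1 = (4/9)/(2/7 + 4/9) = (4/9)/(46/63) = 14/23, so E[T_1 | X_0 = 1] = 1/π_1 = (2/7 + 4/9)/(4/9) = (46/63)/(4/9) = 23/14.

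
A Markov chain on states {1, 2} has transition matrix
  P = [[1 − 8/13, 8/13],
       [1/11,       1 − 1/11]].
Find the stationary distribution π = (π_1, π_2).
π_1 = 13/101, π_2 = 88/101

Solve πP = π with π_1 + π_2 = 1. From πP = π: π_1 · (1 − 8/13) + π_2 · 1/11 = π_1 ⇒ π_2 · 1/11 = π_1 · 8/13 ⇒ π_2/π_1 = (8/13)/(1/11) = 88/13. Together with π_1 + π_2 = 1:
  π_1 = (1/11)/(8/13 + 1/11) = (1/11)/(101/143) = 13/101,
  π_2 = (8/13)/(8/13 + 1/11) = (8/13)/(101/143) = 88/101.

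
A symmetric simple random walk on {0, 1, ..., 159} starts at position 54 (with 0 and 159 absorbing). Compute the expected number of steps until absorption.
E[τ | X_0 = 54] = 5670

Let v_k = E[τ | X_0 = k]. Boundary: v_0 = v_159 = 0. Recurrence: v_k = 1 + (v_{k-1} + v_{k+1})/2 for 1 ≤ k ≤ 158. The particular solution to v_k − (v_{k-1} + v_{k+1})/2 = 1 is v_k = −k^2. Adding homogeneous solution A + B k and matching boundaries gives v_k = k (159 − k). Substituting k = 54: v_54 = 54 · 105 = 5670.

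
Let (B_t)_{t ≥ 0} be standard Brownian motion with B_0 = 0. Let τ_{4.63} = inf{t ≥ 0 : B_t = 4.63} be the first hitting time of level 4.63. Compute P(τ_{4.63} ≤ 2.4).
P(τ_{4.63} ≤ 2.4) = 2(1 − Φ(4.63/√2.4)) = 2(1 − Φ(2.9887)) ≈ 0.0028

By the reflection principle for standard BM, P(τ_b ≤ t) = 2 · P(B_t ≥ b). Since B_t ~ N(0, t), P(B_t ≥ 4.63) = 1 − Φ(4.63/√t) = 1 − Φ(4.63/√2.4) = 1 − Φ(2.9887) ≈ 0.00140. Doubling: P(τ_{4.63} ≤ 2.4) ≈ 2 · 0.00140 = 0.00280 ≈ 0.0028.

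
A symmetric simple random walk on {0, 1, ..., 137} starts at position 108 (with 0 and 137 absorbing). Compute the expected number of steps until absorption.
E[τ | X_0 = 108] = 3132

Let v_k = E[τ | X_0 = k]. Boundary: v_0 = v_137 = 0. Recurrence: v_k = 1 + (v_{k-1} + v_{k+1})/2 for 1 ≤ k ≤ 136. The particular solution to v_k − (v_{k-1} + v_{k+1})/2 = 1 is v_k = −k^2. Adding homogeneous solution A + B k and matching boundaries gives v_k = k (137 − k). Substituting k = 108: v_108 = 108 · 29 = 3132.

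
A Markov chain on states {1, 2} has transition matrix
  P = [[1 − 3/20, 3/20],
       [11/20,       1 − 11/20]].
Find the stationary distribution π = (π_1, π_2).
π_1 = 11/14, π_2 = 3/14

Solve πP = π with π_1 + π_2 = 1. From πP = π: π_1 · (1 − 3/20) + π_2 · 11/20 = π_1 ⇒ π_2 · 11/20 = π_1 · 3/20 ⇒ π_2/π_1 = (3/20)/(11/20) = 3/11. Together with π_1 + π_2 = 1:
  π_1 = (11/20)/(3/20 + 11/20) = (11/20)/(7/10) = 11/14,
  π_2 = (3/20)/(3/20 + 11/20) = (3/20)/(7/10) = 3/14.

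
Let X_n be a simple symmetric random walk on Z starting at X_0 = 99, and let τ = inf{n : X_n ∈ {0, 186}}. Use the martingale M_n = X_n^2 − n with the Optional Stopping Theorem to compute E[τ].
E[τ] = 8613

M_n = X_n^2 − n is a martingale (since E[X_{n+1}^2 | F_n] = X_n^2 + 1). By OST (τ has finite mean in a bounded region), E[M_τ] = E[M_0] = X_0^2 − 0 = 99^2 = 9801. Also E[M_τ] = E[X_τ^2] − E[τ]. The walk exits at 0 or 186, with P(hit 186 first) = 99/186, so E[X_τ^2] = 186^2 · 99/186 + 0 = 18414. Thus E[τ] = E[X_τ^2] − E[M_τ] = 18414 − 9801 = 8613 = 99(186 − 99) = 8613.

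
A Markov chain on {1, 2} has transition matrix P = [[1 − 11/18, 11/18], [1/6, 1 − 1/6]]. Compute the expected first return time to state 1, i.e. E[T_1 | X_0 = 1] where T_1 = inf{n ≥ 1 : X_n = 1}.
E[T_1 | X_0 = 1] = 1/π_1 = 14/3

For an irreducible recurrent Markov chain with stationary distribution π, E[T_i | X_0 = i] = 1/π_i (Kac's formula). Here π_1 = (1/6)/(11/18 + 1/6) = (1/6)/(7/9) = 3/14, so E[T_1 | X_0 = 1] = 1/π_1 = (11/18 + 1/6)/(1/6) = (7/9)/(1/6) = 14/3.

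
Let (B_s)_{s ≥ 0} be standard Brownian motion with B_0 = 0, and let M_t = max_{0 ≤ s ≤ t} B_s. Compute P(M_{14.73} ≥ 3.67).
P(M_{14.73} ≥ 3.67) = 2·P(B_{14.73} ≥ 3.67) = 2(1 − Φ(3.67/√14.73)) ≈ 0.3390

By the reflection principle for Brownian motion, P(M_t ≥ a) = 2 · P(B_t ≥ a) for a ≥ 0. Since B_t ~ N(0, t), P(B_t ≥ 3.67) = 1 − Φ(3.67/√t) = 1 − Φ(3.67/√14.73) = 1 − Φ(0.9562). So
  P(M_{14.73} ≥ 3.67) = 2(1 − Φ(0.9562)) ≈ 0.3390.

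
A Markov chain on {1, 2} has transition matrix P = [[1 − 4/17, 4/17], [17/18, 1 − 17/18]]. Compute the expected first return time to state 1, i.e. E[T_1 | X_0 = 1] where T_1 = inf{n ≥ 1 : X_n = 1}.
E[T_1 | X_0 = 1] = 1/π_1 = 361/289

For an irreducible recurrent Markov chain with stationary distribution π, E[T_i | X_0 = i] = 1/π_i (Kac's formula). Here π_1 = (17/18)/(4/17 + 17/18) = (17/18)/(361/306) = 289/361, so E[T_1 | X_0 = 1] = 1/π_1 = (4/17 + 17/18)/(17/18) = (361/306)/(17/18) = 361/289.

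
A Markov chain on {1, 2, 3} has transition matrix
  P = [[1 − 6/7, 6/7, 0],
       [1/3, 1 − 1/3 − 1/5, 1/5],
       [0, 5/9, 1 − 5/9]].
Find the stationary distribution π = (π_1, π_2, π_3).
π = (175/787, 450/787, 162/787)

This is a birth-death chain on three states, which satisfies detailed balance: π_1 · P_{12} = π_2 · P_{21} and π_2 · P_{23} = π_3 · P_{32}.
From π_1 · 6/7 = π_2 · 1/3: π_2/π_1 = (6/7)/(1/3) = 18/7.
From π_2 · 1/5 = π_3 · 5/9: π_3/π_2 = (1/5)/(5/9) = 9/25.
Take π_1 proportional to 1; then unnormalized π = (1, 18/7, 162/175). Normalize by dividing by the sum 787/175:
  π = (175/787, 450/787, 162/787).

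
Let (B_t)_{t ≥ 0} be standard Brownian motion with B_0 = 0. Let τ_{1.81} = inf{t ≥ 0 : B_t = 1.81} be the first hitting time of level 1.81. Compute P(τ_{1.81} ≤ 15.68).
P(τ_{1.81} ≤ 15.68) = 2(1 − Φ(1.81/√15.68)) = 2(1 − Φ(0.4571)) ≈ 0.6476

By the reflection principle for standard BM, P(τ_b ≤ t) = 2 · P(B_t ≥ b). Since B_t ~ N(0, t), P(B_t ≥ 1.81) = 1 − Φ(1.81/√t) = 1 − Φ(1.81/√15.68) = 1 − Φ(0.4571) ≈ 0.32380. Doubling: P(τ_{1.81} ≤ 15.68) ≈ 2 · 0.32380 = 0.64760 ≈ 0.6476.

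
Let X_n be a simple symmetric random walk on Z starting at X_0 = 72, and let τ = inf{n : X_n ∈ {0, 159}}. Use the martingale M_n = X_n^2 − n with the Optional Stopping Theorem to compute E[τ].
E[τ] = 6264

M_n = X_n^2 − n is a martingale (since E[X_{n+1}^2 | F_n] = X_n^2 + 1). By OST (τ has finite mean in a bounded region), E[M_τ] = E[M_0] = X_0^2 − 0 = 72^2 = 5184. Also E[M_τ] = E[X_τ^2] − E[τ]. The walk exits at 0 or 159, with P(hit 159 first) = 72/159, so E[X_τ^2] = 159^2 · 72/159 + 0 = 11448. Thus E[τ] = E[X_τ^2] − E[M_τ] = 11448 − 5184 = 6264 = 72(159 − 72) = 6264.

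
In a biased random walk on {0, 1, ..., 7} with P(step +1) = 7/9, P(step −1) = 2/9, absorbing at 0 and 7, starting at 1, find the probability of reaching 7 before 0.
P(hit 7 before 0) = (1 − (2/7)^1) / (1 − (2/7)^7) = 117649/164683

Let u_k denote P(reach 7 before 0 | start at k). Boundary: u_0 = 0, u_7 = 1. Recurrence: u_k = 7/9·u_{k+1} + 2/9·u_{k-1} for 1 ≤ k ≤ 6. Try u_k = A + B·r^k with r = q/p = (2/9)/(7/9) = 2/7. Substitution satisfies the recurrence; boundary conditions give:
  u_k = (1 − r^k) / (1 − r^N) = (1 − (2/7)^1) / (1 − (2/7)^7) = 117649/164683.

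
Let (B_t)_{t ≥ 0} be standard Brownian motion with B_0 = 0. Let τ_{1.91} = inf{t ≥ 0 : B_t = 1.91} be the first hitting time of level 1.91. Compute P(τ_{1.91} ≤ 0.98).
P(τ_{1.91} ≤ 0.98) = 2(1 − Φ(1.91/√0.98)) = 2(1 − Φ(1.9294)) ≈ 0.0537

By the reflection principle for standard BM, P(τ_b ≤ t) = 2 · P(B_t ≥ b). Since B_t ~ N(0, t), P(B_t ≥ 1.91) = 1 − Φ(1.91/√t) = 1 − Φ(1.91/√0.98) = 1 − Φ(1.9294) ≈ 0.02684. Doubling: P(τ_{1.91} ≤ 0.98) ≈ 2 · 0.02684 = 0.05368 ≈ 0.0537.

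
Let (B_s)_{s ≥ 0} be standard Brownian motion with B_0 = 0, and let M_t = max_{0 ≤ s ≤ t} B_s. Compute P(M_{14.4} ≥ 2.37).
P(M_{14.4} ≥ 2.37) = 2·P(B_{14.4} ≥ 2.37) = 2(1 − Φ(2.37/√14.4)) ≈ 0.5323

By the reflection principle for Brownian motion, P(M_t ≥ a) = 2 · P(B_t ≥ a) for a ≥ 0. Since B_t ~ N(0, t), P(B_t ≥ 2.37) = 1 − Φ(2.37/√t) = 1 − Φ(2.37/√14.4) = 1 − Φ(0.6245). So
  P(M_{14.4} ≥ 2.37) = 2(1 − Φ(0.6245)) ≈ 0.5323.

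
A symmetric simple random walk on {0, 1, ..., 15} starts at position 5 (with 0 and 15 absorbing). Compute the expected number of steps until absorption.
E[τ | X_0 = 5] = 50

Let v_k = E[τ | X_0 = k]. Boundary: v_0 = v_15 = 0. Recurrence: v_k = 1 + (v_{k-1} + v_{k+1})/2 for 1 ≤ k ≤ 14. The particular solution to v_k − (v_{k-1} + v_{k+1})/2 = 1 is v_k = −k^2. Adding homogeneous solution A + B k and matching boundaries gives v_k = k (15 − k). Substituting k = 5: v_5 = 5 · 10 = 50.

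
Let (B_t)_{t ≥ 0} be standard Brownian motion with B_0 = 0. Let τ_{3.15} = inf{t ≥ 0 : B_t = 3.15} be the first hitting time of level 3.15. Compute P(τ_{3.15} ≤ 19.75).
P(τ_{3.15} ≤ 19.75) = 2(1 − Φ(3.15/√19.75)) = 2(1 − Φ(0.7088)) ≈ 0.4784

By the reflection principle for standard BM, P(τ_b ≤ t) = 2 · P(B_t ≥ b). Since B_t ~ N(0, t), P(B_t ≥ 3.15) = 1 − Φ(3.15/√t) = 1 − Φ(3.15/√19.75) = 1 − Φ(0.7088) ≈ 0.23922. Doubling: P(τ_{3.15} ≤ 19.75) ≈ 2 · 0.23922 = 0.47844 ≈ 0.4784.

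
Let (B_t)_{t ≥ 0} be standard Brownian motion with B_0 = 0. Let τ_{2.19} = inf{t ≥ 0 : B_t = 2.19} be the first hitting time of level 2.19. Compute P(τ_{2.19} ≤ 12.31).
P(τ_{2.19} ≤ 12.31) = 2(1 − Φ(2.19/√12.31)) = 2(1 − Φ(0.6242)) ≈ 0.5325

By the reflection principle for standard BM, P(τ_b ≤ t) = 2 · P(B_t ≥ b). Since B_t ~ N(0, t), P(B_t ≥ 2.19) = 1 − Φ(2.19/√t) = 1 − Φ(2.19/√12.31) = 1 − Φ(0.6242) ≈ 0.26625. Doubling: P(τ_{2.19} ≤ 12.31) ≈ 2 · 0.26625 = 0.53250 ≈ 0.5325.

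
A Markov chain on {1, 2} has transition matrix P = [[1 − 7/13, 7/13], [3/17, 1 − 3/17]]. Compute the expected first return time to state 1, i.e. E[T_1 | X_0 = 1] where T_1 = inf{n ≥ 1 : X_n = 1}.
E[T_1 | X_0 = 1] = 1/π_1 = 158/39

For an irreducible recurrent Markov chain with stationary distribution π, E[T_i | X_0 = i] = 1/π_i (Kac's formula). Here π_1 = (3/17)/(7/13 + 3/17) = (3/17)/(158/221) = 39/158, so E[T_1 | X_0 = 1] = 1/π_1 = (7/13 + 3/17)/(3/17) = (158/221)/(3/17) = 158/39.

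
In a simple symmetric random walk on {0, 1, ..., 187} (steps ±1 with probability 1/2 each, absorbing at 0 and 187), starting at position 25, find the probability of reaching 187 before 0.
P(hit 187 before 0) = 25/187

Let u_k = P(hit 187 before 0 | start at k). Then u_0 = 0, u_187 = 1, and u_k = u_{k-1}/2 + u_{k+1}/2 for 1 ≤ k ≤ 186. This harmonic recurrence is solved by u_k = k/187, giving u_25 = 25/187.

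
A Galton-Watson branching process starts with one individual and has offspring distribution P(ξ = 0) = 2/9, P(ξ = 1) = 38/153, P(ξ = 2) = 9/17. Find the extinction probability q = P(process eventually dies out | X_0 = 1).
q = 34/81

The pgf is f(s) = 2/9 + 38/153·s + 9/17·s². The extinction probability q is the smallest fixed point of f in [0, 1]. Setting s = f(s):
  9/17·s² + (38/153 − 1)·s + 2/9 = 0
  9/17·s² − (2/9 + 9/17)·s + 2/9 = 0
which factors as (s − 1)·(9/17·s − 2/9) = 0, giving roots s = 1 and s = (2/9)/(9/17) = 34/81.
Mean offspring μ = 38/153 + 2·9/17 = 200/153 > 1 (supercritical), so q < 1. The extinction probability is the smaller root: q = (2/9)/(9/17) = 34/81.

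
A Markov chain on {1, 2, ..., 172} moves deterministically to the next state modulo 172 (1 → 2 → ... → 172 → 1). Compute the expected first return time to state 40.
E[T_40 | X_0 = 40] = 172

The chain cycles deterministically, so starting at state 40 it returns in exactly 172 steps. Equivalently, the stationary distribution is uniform π_j = 1/172 for every state j, so by Kac's formula E[T_40] = 1/π_40 = 172.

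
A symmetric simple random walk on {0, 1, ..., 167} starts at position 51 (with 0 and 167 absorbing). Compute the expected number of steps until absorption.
E[τ | X_0 = 51] = 5916

Let v_k = E[τ | X_0 = k]. Boundary: v_0 = v_167 = 0. Recurrence: v_k = 1 + (v_{k-1} + v_{k+1})/2 for 1 ≤ k ≤ 166. The particular solution to v_k − (v_{k-1} + v_{k+1})/2 = 1 is v_k = −k^2. Adding homogeneous solution A + B k and matching boundaries gives v_k = k (167 − k). Substituting k = 51: v_51 = 51 · 116 = 5916.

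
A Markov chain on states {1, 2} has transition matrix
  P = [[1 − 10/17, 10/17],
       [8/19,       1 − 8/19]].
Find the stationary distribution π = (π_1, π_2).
π_1 = 68/163, π_2 = 95/163

Solve πP = π with π_1 + π_2 = 1. From πP = π: π_1 · (1 − 10/17) + π_2 · 8/19 = π_1 ⇒ π_2 · 8/19 = π_1 · 10/17 ⇒ π_2/π_1 = (10/17)/(8/19) = 95/68. Together with π_1 + π_2 = 1:
  π_1 = (8/19)/(10/17 + 8/19) = (8/19)/(326/323) = 68/163,
  π_2 = (10/17)/(10/17 + 8/19) = (10/17)/(326/323) = 95/163.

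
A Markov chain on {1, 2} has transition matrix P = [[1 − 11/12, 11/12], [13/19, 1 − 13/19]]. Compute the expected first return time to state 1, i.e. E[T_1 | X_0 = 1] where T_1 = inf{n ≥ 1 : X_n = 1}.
E[T_1 | X_0 = 1] = 1/π_1 = 365/156

For an irreducible recurrent Markov chain with stationary distribution π, E[T_i | X_0 = i] = 1/π_i (Kac's formula). Here π_1 = (13/19)/(11/12 + 13/19) = (13/19)/(365/228) = 156/365, so E[T_1 | X_0 = 1] = 1/π_1 = (11/12 + 13/19)/(13/19) = (365/228)/(13/19) = 365/156.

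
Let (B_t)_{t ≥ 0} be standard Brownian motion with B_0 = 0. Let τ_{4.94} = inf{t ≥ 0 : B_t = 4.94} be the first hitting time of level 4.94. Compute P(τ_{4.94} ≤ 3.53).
P(τ_{4.94} ≤ 3.53) = 2(1 − Φ(4.94/√3.53)) = 2(1 − Φ(2.6293)) ≈ 0.0086

By the reflection principle for standard BM, P(τ_b ≤ t) = 2 · P(B_t ≥ b). Since B_t ~ N(0, t), P(B_t ≥ 4.94) = 1 − Φ(4.94/√t) = 1 − Φ(4.94/√3.53) = 1 − Φ(2.6293) ≈ 0.00428. Doubling: P(τ_{4.94} ≤ 3.53) ≈ 2 · 0.00428 = 0.00856 ≈ 0.0086.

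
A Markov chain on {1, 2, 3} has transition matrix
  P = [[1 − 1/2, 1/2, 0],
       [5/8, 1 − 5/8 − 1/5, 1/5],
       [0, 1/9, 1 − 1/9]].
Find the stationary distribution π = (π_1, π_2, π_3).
π = (25/81, 20/81, 4/9)

This is a birth-death chain on three states, which satisfies detailed balance: π_1 · P_{12} = π_2 · P_{21} and π_2 · P_{23} = π_3 · P_{32}.
From π_1 · 1/2 = π_2 · 5/8: π_2/π_1 = (1/2)/(5/8) = 4/5.
From π_2 · 1/5 = π_3 · 1/9: π_3/π_2 = (1/5)/(1/9) = 9/5.
Take π_1 proportional to 1; then unnormalized π = (1, 4/5, 36/25). Normalize by dividing by the sum 81/25:
  π = (25/81, 20/81, 4/9).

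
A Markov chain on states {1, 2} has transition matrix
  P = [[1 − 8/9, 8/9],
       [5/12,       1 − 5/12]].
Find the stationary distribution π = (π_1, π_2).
π_1 = 15/47, π_2 = 32/47

Solve πP = π with π_1 + π_2 = 1. From πP = π: π_1 · (1 − 8/9) + π_2 · 5/12 = π_1 ⇒ π_2 · 5/12 = π_1 · 8/9 ⇒ π_2/π_1 = (8/9)/(5/12) = 32/15. Together with π_1 + π_2 = 1:
  π_1 = (5/12)/(8/9 + 5/12) = (5/12)/(47/36) = 15/47,
  π_2 = (8/9)/(8/9 + 5/12) = (8/9)/(47/36) = 32/47.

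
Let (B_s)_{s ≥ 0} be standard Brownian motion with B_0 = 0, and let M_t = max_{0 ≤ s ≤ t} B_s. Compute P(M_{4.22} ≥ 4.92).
P(M_{4.22} ≥ 4.92) = 2·P(B_{4.22} ≥ 4.92) = 2(1 − Φ(4.92/√4.22)) ≈ 0.0166

By the reflection principle for Brownian motion, P(M_t ≥ a) = 2 · P(B_t ≥ a) for a ≥ 0. Since B_t ~ N(0, t), P(B_t ≥ 4.92) = 1 − Φ(4.92/√t) = 1 − Φ(4.92/√4.22) = 1 − Φ(2.3950). So
  P(M_{4.22} ≥ 4.92) = 2(1 − Φ(2.3950)) ≈ 0.0166.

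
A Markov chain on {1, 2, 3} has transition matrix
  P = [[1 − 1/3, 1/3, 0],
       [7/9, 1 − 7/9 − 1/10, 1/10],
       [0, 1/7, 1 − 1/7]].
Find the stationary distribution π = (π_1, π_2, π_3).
π = (70/121, 30/121, 21/121)

This is a birth-death chain on three states, which satisfies detailed balance: π_1 · P_{12} = π_2 · P_{21} and π_2 · P_{23} = π_3 · P_{32}.
From π_1 · 1/3 = π_2 · 7/9: π_2/π_1 = (1/3)/(7/9) = 3/7.
From π_2 · 1/10 = π_3 · 1/7: π_3/π_2 = (1/10)/(1/7) = 7/10.
Take π_1 proportional to 1; then unnormalized π = (1, 3/7, 3/10). Normalize by dividing by the sum 121/70:
  π = (70/121, 30/121, 21/121).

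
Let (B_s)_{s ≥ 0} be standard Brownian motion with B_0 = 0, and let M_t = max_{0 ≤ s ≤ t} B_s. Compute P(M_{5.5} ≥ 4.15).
P(M_{5.5} ≥ 4.15) = 2·P(B_{5.5} ≥ 4.15) = 2(1 − Φ(4.15/√5.5)) ≈ 0.0768

By the reflection principle for Brownian motion, P(M_t ≥ a) = 2 · P(B_t ≥ a) for a ≥ 0. Since B_t ~ N(0, t), P(B_t ≥ 4.15) = 1 − Φ(4.15/√t) = 1 − Φ(4.15/√5.5) = 1 − Φ(1.7696). So
  P(M_{5.5} ≥ 4.15) = 2(1 − Φ(1.7696)) ≈ 0.0768.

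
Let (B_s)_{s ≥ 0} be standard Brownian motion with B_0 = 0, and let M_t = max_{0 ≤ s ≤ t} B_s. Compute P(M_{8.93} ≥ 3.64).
P(M_{8.93} ≥ 3.64) = 2·P(B_{8.93} ≥ 3.64) = 2(1 − Φ(3.64/√8.93)) ≈ 0.2232

By the reflection principle for Brownian motion, P(M_t ≥ a) = 2 · P(B_t ≥ a) for a ≥ 0. Since B_t ~ N(0, t), P(B_t ≥ 3.64) = 1 − Φ(3.64/√t) = 1 − Φ(3.64/√8.93) = 1 − Φ(1.2181). So
  P(M_{8.93} ≥ 3.64) = 2(1 − Φ(1.2181)) ≈ 0.2232.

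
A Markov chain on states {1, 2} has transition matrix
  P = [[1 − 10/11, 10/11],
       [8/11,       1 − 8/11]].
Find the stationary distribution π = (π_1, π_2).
π_1 = 4/9, π_2 = 5/9

Solve πP = π with π_1 + π_2 = 1. From πP = π: π_1 · (1 − 10/11) + π_2 · 8/11 = π_1 ⇒ π_2 · 8/11 = π_1 · 10/11 ⇒ π_2/π_1 = (10/11)/(8/11) = 5/4. Together with π_1 + π_2 = 1:
  π_1 = (8/11)/(10/11 + 8/11) = (8/11)/(18/11) = 4/9,
  π_2 = (10/11)/(10/11 + 8/11) = (10/11)/(18/11) = 5/9.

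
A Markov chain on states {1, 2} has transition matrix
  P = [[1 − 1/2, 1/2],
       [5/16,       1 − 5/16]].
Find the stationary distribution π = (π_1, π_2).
π_1 = 5/13, π_2 = 8/13

Solve πP = π with π_1 + π_2 = 1. From πP = π: π_1 · (1 − 1/2) + π_2 · 5/16 = π_1 ⇒ π_2 · 5/16 = π_1 · 1/2 ⇒ π_2/π_1 = (1/2)/(5/16) = 8/5. Together with π_1 + π_2 = 1:
  π_1 = (5/16)/(1/2 + 5/16) = (5/16)/(13/16) = 5/13,
  π_2 = (1/2)/(1/2 + 5/16) = (1/2)/(13/16) = 8/13.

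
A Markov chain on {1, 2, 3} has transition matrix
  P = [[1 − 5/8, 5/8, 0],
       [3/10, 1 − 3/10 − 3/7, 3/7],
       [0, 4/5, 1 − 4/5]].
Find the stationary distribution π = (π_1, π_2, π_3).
π = (336/1411, 700/1411, 375/1411)

This is a birth-death chain on three states, which satisfies detailed balance: π_1 · P_{12} = π_2 · P_{21} and π_2 · P_{23} = π_3 · P_{32}.
From π_1 · 5/8 = π_2 · 3/10: π_2/π_1 = (5/8)/(3/10) = 25/12.
From π_2 · 3/7 = π_3 · 4/5: π_3/π_2 = (3/7)/(4/5) = 15/28.
Take π_1 proportional to 1; then unnormalized π = (1, 25/12, 125/112). Normalize by dividing by the sum 1411/336:
  π = (336/1411, 700/1411, 375/1411).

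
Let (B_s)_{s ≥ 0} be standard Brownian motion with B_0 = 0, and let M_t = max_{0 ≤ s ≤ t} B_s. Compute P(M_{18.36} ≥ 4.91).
P(M_{18.36} ≥ 4.91) = 2·P(B_{18.36} ≥ 4.91) = 2(1 − Φ(4.91/√18.36)) ≈ 0.2518

By the reflection principle for Brownian motion, P(M_t ≥ a) = 2 · P(B_t ≥ a) for a ≥ 0. Since B_t ~ N(0, t), P(B_t ≥ 4.91) = 1 − Φ(4.91/√t) = 1 − Φ(4.91/√18.36) = 1 − Φ(1.1459). So
  P(M_{18.36} ≥ 4.91) = 2(1 − Φ(1.1459)) ≈ 0.2518.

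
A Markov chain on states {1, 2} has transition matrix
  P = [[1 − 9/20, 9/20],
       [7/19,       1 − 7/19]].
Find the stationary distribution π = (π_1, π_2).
π_1 = 140/311, π_2 = 171/311

Solve πP = π with π_1 + π_2 = 1. From πP = π: π_1 · (1 − 9/20) + π_2 · 7/19 = π_1 ⇒ π_2 · 7/19 = π_1 · 9/20 ⇒ π_2/π_1 = (9/20)/(7/19) = 171/140. Together with π_1 + π_2 = 1:
  π_1 = (7/19)/(9/20 + 7/19) = (7/19)/(311/380) = 140/311,
  π_2 = (9/20)/(9/20 + 7/19) = (9/20)/(311/380) = 171/311.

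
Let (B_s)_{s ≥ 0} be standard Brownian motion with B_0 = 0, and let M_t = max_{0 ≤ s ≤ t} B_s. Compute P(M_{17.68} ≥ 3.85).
P(M_{17.68} ≥ 3.85) = 2·P(B_{17.68} ≥ 3.85) = 2(1 − Φ(3.85/√17.68)) ≈ 0.3599

By the reflection principle for Brownian motion, P(M_t ≥ a) = 2 · P(B_t ≥ a) for a ≥ 0. Since B_t ~ N(0, t), P(B_t ≥ 3.85) = 1 − Φ(3.85/√t) = 1 − Φ(3.85/√17.68) = 1 − Φ(0.9156). So
  P(M_{17.68} ≥ 3.85) = 2(1 − Φ(0.9156)) ≈ 0.3599.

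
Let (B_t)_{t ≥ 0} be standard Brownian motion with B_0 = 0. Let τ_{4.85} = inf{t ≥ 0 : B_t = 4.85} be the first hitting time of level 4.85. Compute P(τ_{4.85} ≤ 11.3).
P(τ_{4.85} ≤ 11.3) = 2(1 − Φ(4.85/√11.3)) = 2(1 − Φ(1.4428)) ≈ 0.1491

By the reflection principle for standard BM, P(τ_b ≤ t) = 2 · P(B_t ≥ b). Since B_t ~ N(0, t), P(B_t ≥ 4.85) = 1 − Φ(4.85/√t) = 1 − Φ(4.85/√11.3) = 1 − Φ(1.4428) ≈ 0.07454. Doubling: P(τ_{4.85} ≤ 11.3) ≈ 2 · 0.07454 = 0.14908 ≈ 0.1491.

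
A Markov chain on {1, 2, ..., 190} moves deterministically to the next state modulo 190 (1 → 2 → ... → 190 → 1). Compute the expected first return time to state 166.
E[T_166 | X_0 = 166] = 190

The chain cycles deterministically, so starting at state 166 it returns in exactly 190 steps. Equivalently, the stationary distribution is uniform π_j = 1/190 for every state j, so by Kac's formula E[T_166] = 1/π_166 = 190.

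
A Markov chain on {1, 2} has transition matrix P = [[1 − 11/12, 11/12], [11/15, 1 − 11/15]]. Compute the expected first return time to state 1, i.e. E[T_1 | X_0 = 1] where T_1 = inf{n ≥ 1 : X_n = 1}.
E[T_1 | X_0 = 1] = 1/π_1 = 9/4

For an irreducible recurrent Markov chain with stationary distribution π, E[T_i | X_0 = i] = 1/π_i (Kac's formula). Here π_1 = (11/15)/(11/12 + 11/15) = (11/15)/(33/20) = 4/9, so E[T_1 | X_0 = 1] = 1/π_1 = (11/12 + 11/15)/(11/15) = (33/20)/(11/15) = 9/4.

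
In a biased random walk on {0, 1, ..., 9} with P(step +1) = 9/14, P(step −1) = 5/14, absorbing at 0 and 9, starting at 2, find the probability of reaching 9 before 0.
P(hit 9 before 0) = (1 − (5/9)^2) / (1 − (5/9)^9) = 66961566/96366841

Let u_k denote P(reach 9 before 0 | start at k). Boundary: u_0 = 0, u_9 = 1. Recurrence: u_k = 9/14·u_{k+1} + 5/14·u_{k-1} for 1 ≤ k ≤ 8. Try u_k = A + B·r^k with r = q/p = (5/14)/(9/14) = 5/9. Substitution satisfies the recurrence; boundary conditions give:
  u_k = (1 − r^k) / (1 − r^N) = (1 − (5/9)^2) / (1 − (5/9)^9) = 66961566/96366841.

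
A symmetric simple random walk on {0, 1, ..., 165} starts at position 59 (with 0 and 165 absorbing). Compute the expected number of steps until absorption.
E[τ | X_0 = 59] = 6254

Let v_k = E[τ | X_0 = k]. Boundary: v_0 = v_165 = 0. Recurrence: v_k = 1 + (v_{k-1} + v_{k+1})/2 for 1 ≤ k ≤ 164. The particular solution to v_k − (v_{k-1} + v_{k+1})/2 = 1 is v_k = −k^2. Adding homogeneous solution A + B k and matching boundaries gives v_k = k (165 − k). Substituting k = 59: v_59 = 59 · 106 = 6254.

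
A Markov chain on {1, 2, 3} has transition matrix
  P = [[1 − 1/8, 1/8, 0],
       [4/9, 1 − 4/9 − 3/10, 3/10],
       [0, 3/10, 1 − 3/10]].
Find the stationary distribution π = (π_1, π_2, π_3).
π = (16/25, 9/50, 9/50)

This is a birth-death chain on three states, which satisfies detailed balance: π_1 · P_{12} = π_2 · P_{21} and π_2 · P_{23} = π_3 · P_{32}.
From π_1 · 1/8 = π_2 · 4/9: π_2/π_1 = (1/8)/(4/9) = 9/32.
From π_2 · 3/10 = π_3 · 3/10: π_3/π_2 = (3/10)/(3/10) = 1.
Take π_1 proportional to 1; then unnormalized π = (1, 9/32, 9/32). Normalize by dividing by the sum 25/16:
  π = (16/25, 9/50, 9/50).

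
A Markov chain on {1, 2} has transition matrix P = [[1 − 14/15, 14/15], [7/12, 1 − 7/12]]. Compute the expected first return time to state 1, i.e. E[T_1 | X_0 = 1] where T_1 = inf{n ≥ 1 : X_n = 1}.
E[T_1 | X_0 = 1] = 1/π_1 = 13/5

For an irreducible recurrent Markov chain with stationary distribution π, E[T_i | X_0 = i] = 1/π_i (Kac's formula). Here π_1 = (7/12)/(14/15 + 7/12) = (7/12)/(91/60) = 5/13, so E[T_1 | X_0 = 1] = 1/π_1 = (14/15 + 7/12)/(7/12) = (91/60)/(7/12) = 13/5.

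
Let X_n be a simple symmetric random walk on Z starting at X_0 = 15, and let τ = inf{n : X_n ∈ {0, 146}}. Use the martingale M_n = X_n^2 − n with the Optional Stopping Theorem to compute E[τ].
E[τ] = 1965

M_n = X_n^2 − n is a martingale (since E[X_{n+1}^2 | F_n] = X_n^2 + 1). By OST (τ has finite mean in a bounded region), E[M_τ] = E[M_0] = X_0^2 − 0 = 15^2 = 225. Also E[M_τ] = E[X_τ^2] − E[τ]. The walk exits at 0 or 146, with P(hit 146 first) = 15/146, so E[X_τ^2] = 146^2 · 15/146 + 0 = 2190. Thus E[τ] = E[X_τ^2] − E[M_τ] = 2190 − 225 = 1965 = 15(146 − 15) = 1965.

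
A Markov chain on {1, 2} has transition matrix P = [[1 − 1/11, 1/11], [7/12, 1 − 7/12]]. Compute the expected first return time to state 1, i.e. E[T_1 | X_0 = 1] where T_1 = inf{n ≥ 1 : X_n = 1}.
E[T_1 | X_0 = 1] = 1/π_1 = 89/77

For an irreducible recurrent Markov chain with stationary distribution π, E[T_i | X_0 = i] = 1/π_i (Kac's formula). Here π_1 = (7/12)/(1/11 + 7/12) = (7/12)/(89/132) = 77/89, so E[T_1 | X_0 = 1] = 1/π_1 = (1/11 + 7/12)/(7/12) = (89/132)/(7/12) = 89/77.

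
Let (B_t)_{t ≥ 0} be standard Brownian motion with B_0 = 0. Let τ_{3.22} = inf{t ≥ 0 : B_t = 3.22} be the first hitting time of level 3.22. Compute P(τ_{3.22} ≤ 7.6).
P(τ_{3.22} ≤ 7.6) = 2(1 − Φ(3.22/√7.6)) = 2(1 − Φ(1.1680)) ≈ 0.2428

By the reflection principle for standard BM, P(τ_b ≤ t) = 2 · P(B_t ≥ b). Since B_t ~ N(0, t), P(B_t ≥ 3.22) = 1 − Φ(3.22/√t) = 1 − Φ(3.22/√7.6) = 1 − Φ(1.1680) ≈ 0.12140. Doubling: P(τ_{3.22} ≤ 7.6) ≈ 2 · 0.12140 = 0.24280 ≈ 0.2428.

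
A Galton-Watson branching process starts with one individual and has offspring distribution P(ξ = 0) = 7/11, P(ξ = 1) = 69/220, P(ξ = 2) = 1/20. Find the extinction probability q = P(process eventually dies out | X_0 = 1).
q = 1

Mean offspring μ = 0·7/11 + 1·69/220 + 2·1/20 = 91/220 ≤ 1. For μ ≤ 1 with offspring not concentrated at 1, the Galton-Watson process goes extinct almost surely, so q = 1.
(Algebraic check: The pgf is f(s) = 7/11 + 69/220·s + 1/20·s². The extinction probability q is the smallest fixed point of f in [0, 1]. Setting s = f(s):
  1/20·s² + (69/220 − 1)·s + 7/11 = 0
  1/20·s² − (7/11 + 1/20)·s + 7/11 = 0
which factors as (s − 1)·(1/20·s − 7/11) = 0, giving roots s = 1 and s = (7/11)/(1/20) = 140/11. Since 140/11 ≥ 1, the smallest root in [0, 1] is s = 1.)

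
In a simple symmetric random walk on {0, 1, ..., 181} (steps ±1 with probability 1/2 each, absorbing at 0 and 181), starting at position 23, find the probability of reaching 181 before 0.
P(hit 181 before 0) = 23/181

Let u_k = P(hit 181 before 0 | start at k). Then u_0 = 0, u_181 = 1, and u_k = u_{k-1}/2 + u_{k+1}/2 for 1 ≤ k ≤ 180. This harmonic recurrence is solved by u_k = k/181, giving u_23 = 23/181.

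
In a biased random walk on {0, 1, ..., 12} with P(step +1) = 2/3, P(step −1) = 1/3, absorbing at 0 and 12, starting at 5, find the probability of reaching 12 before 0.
P(hit 12 before 0) = (1 − (1/2)^5) / (1 − (1/2)^12) = 3968/4095

Let u_k denote P(reach 12 before 0 | start at k). Boundary: u_0 = 0, u_12 = 1. Recurrence: u_k = 2/3·u_{k+1} + 1/3·u_{k-1} for 1 ≤ k ≤ 11. Try u_k = A + B·r^k with r = q/p = (1/3)/(2/3) = 1/2. Substitution satisfies the recurrence; boundary conditions give:
  u_k = (1 − r^k) / (1 − r^N) = (1 − (1/2)^5) / (1 − (1/2)^12) = 3968/4095.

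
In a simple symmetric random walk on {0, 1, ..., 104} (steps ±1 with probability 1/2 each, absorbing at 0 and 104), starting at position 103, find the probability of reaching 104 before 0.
P(hit 104 before 0) = 103/104

Let u_k = P(hit 104 before 0 | start at k). Then u_0 = 0, u_104 = 1, and u_k = u_{k-1}/2 + u_{k+1}/2 for 1 ≤ k ≤ 103. This harmonic recurrence is solved by u_k = k/104, giving u_103 = 103/104.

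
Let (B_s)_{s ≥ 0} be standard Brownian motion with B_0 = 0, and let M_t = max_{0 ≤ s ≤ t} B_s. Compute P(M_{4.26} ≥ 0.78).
P(M_{4.26} ≥ 0.78) = 2·P(B_{4.26} ≥ 0.78) = 2(1 − Φ(0.78/√4.26)) ≈ 0.7055

By the reflection principle for Brownian motion, P(M_t ≥ a) = 2 · P(B_t ≥ a) for a ≥ 0. Since B_t ~ N(0, t), P(B_t ≥ 0.78) = 1 − Φ(0.78/√t) = 1 − Φ(0.78/√4.26) = 1 − Φ(0.3779). So
  P(M_{4.26} ≥ 0.78) = 2(1 − Φ(0.3779)) ≈ 0.7055.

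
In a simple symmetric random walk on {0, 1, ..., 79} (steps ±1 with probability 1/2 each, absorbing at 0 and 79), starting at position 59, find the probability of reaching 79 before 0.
P(hit 79 before 0) = 59/79

Let u_k = P(hit 79 before 0 | start at k). Then u_0 = 0, u_79 = 1, and u_k = u_{k-1}/2 + u_{k+1}/2 for 1 ≤ k ≤ 78. This harmonic recurrence is solved by u_k = k/79, giving u_59 = 59/79.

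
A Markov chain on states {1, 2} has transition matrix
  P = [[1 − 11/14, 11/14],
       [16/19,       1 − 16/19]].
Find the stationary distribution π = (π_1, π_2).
π_1 = 224/433, π_2 = 209/433

Solve πP = π with π_1 + π_2 = 1. From πP = π: π_1 · (1 − 11/14) + π_2 · 16/19 = π_1 ⇒ π_2 · 16/19 = π_1 · 11/14 ⇒ π_2/π_1 = (11/14)/(16/19) = 209/224. Together with π_1 + π_2 = 1:
  π_1 = (16/19)/(11/14 + 16/19) = (16/19)/(433/266) = 224/433,
  π_2 = (11/14)/(11/14 + 16/19) = (11/14)/(433/266) = 209/433.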